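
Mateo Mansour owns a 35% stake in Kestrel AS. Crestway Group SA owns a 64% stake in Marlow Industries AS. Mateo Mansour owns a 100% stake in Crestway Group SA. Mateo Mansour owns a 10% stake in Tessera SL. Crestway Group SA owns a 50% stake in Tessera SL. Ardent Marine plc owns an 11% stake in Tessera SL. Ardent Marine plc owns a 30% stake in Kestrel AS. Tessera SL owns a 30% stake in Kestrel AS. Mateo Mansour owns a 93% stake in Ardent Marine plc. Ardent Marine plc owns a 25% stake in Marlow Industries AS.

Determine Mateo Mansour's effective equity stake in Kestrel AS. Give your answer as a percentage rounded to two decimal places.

Mateo reaches Kestrel along 5 paths.
Via Ardent: 93% × 30% = 27.9%.
Via Tessera: 10% × 30% = 3%.
Via Crestway → Tessera: 100% × 50% × 30% = 15%.
Via Ardent → Tessera: 93% × 11% × 30% = 3.069%.
Direct stake: 35% = 35%.
Total: 27.9% + 3% + 15% + 3.069% + 35% = 83.969%.
Rounded: 83.97%.

83.97%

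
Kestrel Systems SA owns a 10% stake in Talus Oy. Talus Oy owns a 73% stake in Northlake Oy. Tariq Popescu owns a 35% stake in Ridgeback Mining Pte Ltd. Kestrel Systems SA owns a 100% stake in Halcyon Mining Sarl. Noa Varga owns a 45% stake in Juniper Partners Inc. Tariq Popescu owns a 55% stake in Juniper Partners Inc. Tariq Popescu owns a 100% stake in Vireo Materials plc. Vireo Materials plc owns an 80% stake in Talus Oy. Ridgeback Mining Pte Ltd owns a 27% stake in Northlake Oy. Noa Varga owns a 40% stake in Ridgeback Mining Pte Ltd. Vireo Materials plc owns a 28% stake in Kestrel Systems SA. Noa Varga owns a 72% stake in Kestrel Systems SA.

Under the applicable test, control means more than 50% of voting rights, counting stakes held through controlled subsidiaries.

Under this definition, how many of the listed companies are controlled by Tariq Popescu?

4

Tariq holds 100% of Vireo, so Tariq controls Vireo.
Tariq holds 55% of Juniper, so Tariq controls Juniper.
Vireo holds 80% of Talus, so Tariq controls Talus.
Talus holds 73% of Northlake, so Tariq controls Northlake.
No other company's threshold is met.
Tariq controls 4 companies.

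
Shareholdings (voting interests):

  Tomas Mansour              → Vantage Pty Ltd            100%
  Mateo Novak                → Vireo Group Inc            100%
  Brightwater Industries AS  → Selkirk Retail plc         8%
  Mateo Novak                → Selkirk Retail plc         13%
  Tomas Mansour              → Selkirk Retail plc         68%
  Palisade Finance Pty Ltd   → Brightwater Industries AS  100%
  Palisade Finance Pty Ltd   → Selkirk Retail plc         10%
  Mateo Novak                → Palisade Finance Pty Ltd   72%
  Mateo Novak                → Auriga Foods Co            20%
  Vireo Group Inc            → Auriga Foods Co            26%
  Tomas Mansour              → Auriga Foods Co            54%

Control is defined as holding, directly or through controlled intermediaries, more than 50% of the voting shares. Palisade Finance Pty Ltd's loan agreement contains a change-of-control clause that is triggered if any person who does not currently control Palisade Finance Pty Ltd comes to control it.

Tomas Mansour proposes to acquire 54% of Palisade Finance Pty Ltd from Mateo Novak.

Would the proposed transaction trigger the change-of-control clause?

The purchase adds only to Tomas's holdings (Mateo's stake shrinks), so Tomas is the only person who could newly come to control Palisade.
Tomas holds 54% of Auriga, so Tomas controls Auriga.
Tomas holds 100% of Vantage, so Tomas controls Vantage.
Tomas holds 68% of Selkirk, so Tomas controls Selkirk.
Neither Tomas nor any entity Tomas controls holds any voting interest in Palisade.
So before the transaction, Tomas does not control Palisade.
After the purchase, Tomas holds 54% of Palisade directly, and Mateo's stake falls to 18%.
Tomas holds 54% of Palisade, so Tomas controls Palisade.
Tomas did not control Palisade before and does after, so the clause is triggered.

Yes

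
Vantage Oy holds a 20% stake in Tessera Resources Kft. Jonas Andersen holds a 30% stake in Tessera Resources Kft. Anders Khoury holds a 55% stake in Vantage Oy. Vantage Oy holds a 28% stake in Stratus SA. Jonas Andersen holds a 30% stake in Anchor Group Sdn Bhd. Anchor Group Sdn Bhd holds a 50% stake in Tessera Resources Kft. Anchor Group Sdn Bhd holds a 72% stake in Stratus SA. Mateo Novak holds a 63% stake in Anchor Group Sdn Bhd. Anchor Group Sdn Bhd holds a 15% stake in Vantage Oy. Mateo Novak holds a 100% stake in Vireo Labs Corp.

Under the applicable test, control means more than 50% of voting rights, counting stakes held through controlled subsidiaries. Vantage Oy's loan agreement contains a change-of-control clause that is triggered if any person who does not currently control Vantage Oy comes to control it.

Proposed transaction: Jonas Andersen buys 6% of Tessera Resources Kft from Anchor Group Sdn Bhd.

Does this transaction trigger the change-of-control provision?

The purchase adds only to Jonas's holdings (Anchor's stake shrinks), so Jonas is the only person who could newly come to control Vantage.
Jonas's largest direct stake is 30% in Anchor, which does not meet the threshold, so Jonas controls no company.
Neither Jonas nor any entity Jonas controls holds any voting interest in Vantage.
So before the transaction, Jonas does not control Vantage.
After the purchase, Jonas's direct stake in Tessera rises to 30% + 6% = 36%, and Anchor's stake falls to 44%.
Jonas's side now holds 36% of Tessera, not > 50%, so Jonas still does not control Tessera.
After the transaction, neither Jonas nor any entity Jonas controls holds a voting interest in Vantage, so Jonas still does not control it.
No new person acquires control, so the clause is not triggered.

No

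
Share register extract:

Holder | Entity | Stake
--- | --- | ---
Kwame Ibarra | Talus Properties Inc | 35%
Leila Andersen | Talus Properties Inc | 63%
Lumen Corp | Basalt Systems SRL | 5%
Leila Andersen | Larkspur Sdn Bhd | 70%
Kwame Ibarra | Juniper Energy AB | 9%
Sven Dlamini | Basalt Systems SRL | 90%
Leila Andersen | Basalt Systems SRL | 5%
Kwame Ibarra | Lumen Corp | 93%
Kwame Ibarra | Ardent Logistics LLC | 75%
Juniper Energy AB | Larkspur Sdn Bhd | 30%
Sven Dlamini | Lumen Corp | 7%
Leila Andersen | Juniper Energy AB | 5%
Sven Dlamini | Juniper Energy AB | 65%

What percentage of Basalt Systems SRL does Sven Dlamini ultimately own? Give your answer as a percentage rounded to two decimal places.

90.35%

Sven reaches Basalt along 2 paths.
Direct stake: 90% = 90%.
Via Lumen: 7% × 5% = 0.35%.
Total: 90% + 0.35% = 90.35%.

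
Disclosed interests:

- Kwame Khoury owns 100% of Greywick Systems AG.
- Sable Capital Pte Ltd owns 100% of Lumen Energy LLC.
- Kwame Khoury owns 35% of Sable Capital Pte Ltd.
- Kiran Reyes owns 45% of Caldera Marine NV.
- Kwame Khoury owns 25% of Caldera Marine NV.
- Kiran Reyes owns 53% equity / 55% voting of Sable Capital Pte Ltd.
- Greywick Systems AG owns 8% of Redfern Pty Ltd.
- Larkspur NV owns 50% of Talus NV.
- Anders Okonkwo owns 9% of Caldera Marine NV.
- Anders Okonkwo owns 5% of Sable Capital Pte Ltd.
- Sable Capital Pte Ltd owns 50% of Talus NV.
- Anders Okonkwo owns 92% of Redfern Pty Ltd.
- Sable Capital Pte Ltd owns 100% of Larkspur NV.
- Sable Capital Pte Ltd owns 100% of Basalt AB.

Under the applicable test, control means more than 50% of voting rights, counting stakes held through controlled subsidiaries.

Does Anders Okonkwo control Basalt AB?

No

Anders holds 92% of Redfern, so Anders controls Redfern.
Neither Anders nor any entity Anders controls holds any voting interest in Basalt.
So Anders does not control Basalt.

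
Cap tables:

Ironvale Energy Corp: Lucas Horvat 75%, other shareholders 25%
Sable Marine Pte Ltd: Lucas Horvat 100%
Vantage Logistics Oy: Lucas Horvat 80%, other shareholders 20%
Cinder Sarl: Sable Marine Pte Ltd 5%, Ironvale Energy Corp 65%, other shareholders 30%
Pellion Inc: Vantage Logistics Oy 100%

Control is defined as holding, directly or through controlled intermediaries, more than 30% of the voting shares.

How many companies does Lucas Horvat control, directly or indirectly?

5

Lucas holds 75% of Ironvale, so Lucas controls Ironvale.
Lucas holds 100% of Sable, so Lucas controls Sable.
Lucas holds 80% of Vantage, so Lucas controls Vantage.
Sable and Ironvale together hold 5% + 65% = 70% of Cinder, so Lucas controls Cinder.
Vantage holds 100% of Pellion, so Lucas controls Pellion.
Lucas controls 5 companies.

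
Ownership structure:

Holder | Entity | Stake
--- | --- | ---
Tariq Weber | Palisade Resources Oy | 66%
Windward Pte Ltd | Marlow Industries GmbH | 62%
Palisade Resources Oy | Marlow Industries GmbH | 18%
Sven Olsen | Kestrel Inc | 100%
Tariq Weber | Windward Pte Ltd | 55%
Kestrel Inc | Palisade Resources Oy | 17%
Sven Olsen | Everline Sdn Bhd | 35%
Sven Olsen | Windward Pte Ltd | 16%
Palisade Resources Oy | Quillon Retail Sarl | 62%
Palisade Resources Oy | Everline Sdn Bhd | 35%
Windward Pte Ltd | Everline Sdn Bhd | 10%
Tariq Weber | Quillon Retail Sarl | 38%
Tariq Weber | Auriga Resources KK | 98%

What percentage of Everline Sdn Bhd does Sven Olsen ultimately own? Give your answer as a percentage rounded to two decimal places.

42.55%

Sven reaches Everline along 3 paths.
Via Windward: 16% × 10% = 1.6%.
Via Kestrel → Palisade: 100% × 17% × 35% = 5.95%.
Direct stake: 35% = 35%.
Total: 1.6% + 5.95% + 35% = 42.55%.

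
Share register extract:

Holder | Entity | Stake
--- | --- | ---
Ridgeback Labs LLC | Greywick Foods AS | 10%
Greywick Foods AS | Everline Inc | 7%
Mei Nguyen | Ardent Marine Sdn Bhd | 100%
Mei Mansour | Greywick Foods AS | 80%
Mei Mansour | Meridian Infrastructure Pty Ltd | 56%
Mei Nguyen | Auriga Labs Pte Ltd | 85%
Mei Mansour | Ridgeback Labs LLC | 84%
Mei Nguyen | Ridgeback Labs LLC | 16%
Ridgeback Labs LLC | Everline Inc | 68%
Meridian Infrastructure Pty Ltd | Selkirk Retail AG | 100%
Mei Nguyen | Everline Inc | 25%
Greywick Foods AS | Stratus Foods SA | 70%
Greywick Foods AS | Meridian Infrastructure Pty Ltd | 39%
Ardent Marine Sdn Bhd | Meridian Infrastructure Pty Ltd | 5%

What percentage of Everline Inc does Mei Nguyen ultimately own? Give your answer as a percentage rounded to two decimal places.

Mei Nguyen reaches Everline along 3 paths.
Via Ridgeback → Greywick: 16% × 10% × 7% = 0.112%.
Via Ridgeback: 16% × 68% = 10.88%.
Direct stake: 25% = 25%.
Total: 0.112% + 10.88% + 25% = 35.992%.
Rounded: 35.99%.

35.99%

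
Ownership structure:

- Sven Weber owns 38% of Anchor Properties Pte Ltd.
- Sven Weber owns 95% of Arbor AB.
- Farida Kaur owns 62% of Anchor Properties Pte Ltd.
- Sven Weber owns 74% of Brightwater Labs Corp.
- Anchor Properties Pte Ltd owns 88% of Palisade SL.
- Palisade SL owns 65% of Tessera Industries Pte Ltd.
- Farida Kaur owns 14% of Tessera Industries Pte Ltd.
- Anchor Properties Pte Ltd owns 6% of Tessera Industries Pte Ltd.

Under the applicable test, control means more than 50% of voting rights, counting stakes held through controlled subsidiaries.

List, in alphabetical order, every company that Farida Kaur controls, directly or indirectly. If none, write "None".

Farida holds 62% of Anchor, so Farida controls Anchor.
Anchor holds 88% of Palisade, so Farida controls Palisade.
Farida and Anchor and Palisade together hold 14% + 6% + 65% = 85% of Tessera, so Farida controls Tessera.
No other company's threshold is met.

Anchor Properties Pte Ltd, Palisade SL, Tessera Industries Pte Ltd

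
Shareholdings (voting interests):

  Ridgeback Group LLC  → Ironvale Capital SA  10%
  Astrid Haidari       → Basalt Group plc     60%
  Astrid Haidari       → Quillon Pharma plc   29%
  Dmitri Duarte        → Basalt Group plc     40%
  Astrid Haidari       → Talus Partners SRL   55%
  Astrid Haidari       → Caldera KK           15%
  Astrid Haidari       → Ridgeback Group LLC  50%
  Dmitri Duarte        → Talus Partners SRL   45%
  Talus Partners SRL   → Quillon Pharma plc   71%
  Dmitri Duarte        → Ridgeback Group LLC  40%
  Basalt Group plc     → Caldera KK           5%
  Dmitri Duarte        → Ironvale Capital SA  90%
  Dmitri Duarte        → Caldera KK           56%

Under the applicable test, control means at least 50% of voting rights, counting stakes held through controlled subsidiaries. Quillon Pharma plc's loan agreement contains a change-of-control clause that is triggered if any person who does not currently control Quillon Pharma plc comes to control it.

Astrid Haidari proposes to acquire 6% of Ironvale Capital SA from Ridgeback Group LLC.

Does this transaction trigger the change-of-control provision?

No

The purchase adds only to Astrid's holdings (Ridgeback's stake shrinks), so Astrid is the only person who could newly come to control Quillon.
Astrid holds 55% of Talus, so Astrid controls Talus.
Talus and Astrid together hold 71% + 29% = 100% of Quillon, so Astrid controls Quillon.
So Astrid already controls Quillon before the transaction.
After the purchase, Astrid holds 6% of Ironvale directly, and Ridgeback's stake falls to 4%.
Astrid controlled Quillon already, so this is not a new person acquiring control; every other person's position is unchanged or reduced.
No new person acquires control, so the clause is not triggered.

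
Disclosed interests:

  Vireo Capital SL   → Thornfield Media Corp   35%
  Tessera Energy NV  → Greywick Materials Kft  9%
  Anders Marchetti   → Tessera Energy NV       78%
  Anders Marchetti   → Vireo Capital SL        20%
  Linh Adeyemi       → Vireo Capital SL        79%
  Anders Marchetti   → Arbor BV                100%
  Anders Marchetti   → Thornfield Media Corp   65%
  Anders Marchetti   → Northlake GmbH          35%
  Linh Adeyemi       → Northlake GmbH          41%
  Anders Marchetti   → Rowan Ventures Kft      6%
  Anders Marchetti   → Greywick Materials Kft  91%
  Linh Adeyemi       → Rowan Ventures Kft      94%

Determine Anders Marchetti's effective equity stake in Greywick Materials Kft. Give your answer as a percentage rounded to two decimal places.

98.02%

Anders reaches Greywick along 2 paths.
Direct stake: 91% = 91%.
Via Tessera: 78% × 9% = 7.02%.
Total: 91% + 7.02% = 98.02%.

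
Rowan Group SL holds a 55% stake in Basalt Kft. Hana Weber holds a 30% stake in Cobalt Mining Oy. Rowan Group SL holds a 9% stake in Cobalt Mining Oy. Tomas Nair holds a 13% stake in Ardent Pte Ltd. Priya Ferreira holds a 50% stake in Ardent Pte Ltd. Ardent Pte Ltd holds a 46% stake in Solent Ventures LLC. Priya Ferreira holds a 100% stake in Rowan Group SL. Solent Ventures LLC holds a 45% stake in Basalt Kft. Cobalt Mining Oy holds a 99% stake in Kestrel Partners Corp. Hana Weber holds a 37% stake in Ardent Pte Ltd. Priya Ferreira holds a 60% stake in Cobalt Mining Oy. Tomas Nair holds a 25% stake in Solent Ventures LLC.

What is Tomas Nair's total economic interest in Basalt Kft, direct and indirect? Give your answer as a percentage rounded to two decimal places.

13.94%

Tomas reaches Basalt along 2 paths.
Via Ardent → Solent: 13% × 46% × 45% = 2.691%.
Via Solent: 25% × 45% = 11.25%.
Total: 2.691% + 11.25% = 13.941%.
Rounded: 13.94%.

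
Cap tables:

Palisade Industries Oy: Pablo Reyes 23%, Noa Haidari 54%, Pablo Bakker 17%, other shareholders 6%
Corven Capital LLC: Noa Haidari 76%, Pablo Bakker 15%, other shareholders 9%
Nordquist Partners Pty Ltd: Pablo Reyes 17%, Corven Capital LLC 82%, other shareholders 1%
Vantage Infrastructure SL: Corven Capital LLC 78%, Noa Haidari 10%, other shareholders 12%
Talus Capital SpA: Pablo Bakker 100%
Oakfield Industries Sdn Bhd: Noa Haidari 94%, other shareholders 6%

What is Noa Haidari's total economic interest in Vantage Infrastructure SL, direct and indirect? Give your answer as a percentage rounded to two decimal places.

Noa reaches Vantage along 2 paths.
Via Corven: 76% × 78% = 59.28%.
Direct stake: 10% = 10%.
Total: 59.28% + 10% = 69.28%.

69.28%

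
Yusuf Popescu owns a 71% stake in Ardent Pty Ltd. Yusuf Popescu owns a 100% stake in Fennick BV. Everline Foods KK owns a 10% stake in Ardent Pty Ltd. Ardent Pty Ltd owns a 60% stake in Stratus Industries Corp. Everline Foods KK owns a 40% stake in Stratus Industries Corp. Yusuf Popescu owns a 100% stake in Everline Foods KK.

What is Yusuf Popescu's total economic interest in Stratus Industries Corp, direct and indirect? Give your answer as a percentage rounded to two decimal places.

88.60%

Yusuf reaches Stratus along 3 paths.
Via Everline → Ardent: 100% × 10% × 60% = 6%.
Via Ardent: 71% × 60% = 42.6%.
Via Everline: 100% × 40% = 40%.
Total: 6% + 42.6% + 40% = 88.6%.
Rounded: 88.60%.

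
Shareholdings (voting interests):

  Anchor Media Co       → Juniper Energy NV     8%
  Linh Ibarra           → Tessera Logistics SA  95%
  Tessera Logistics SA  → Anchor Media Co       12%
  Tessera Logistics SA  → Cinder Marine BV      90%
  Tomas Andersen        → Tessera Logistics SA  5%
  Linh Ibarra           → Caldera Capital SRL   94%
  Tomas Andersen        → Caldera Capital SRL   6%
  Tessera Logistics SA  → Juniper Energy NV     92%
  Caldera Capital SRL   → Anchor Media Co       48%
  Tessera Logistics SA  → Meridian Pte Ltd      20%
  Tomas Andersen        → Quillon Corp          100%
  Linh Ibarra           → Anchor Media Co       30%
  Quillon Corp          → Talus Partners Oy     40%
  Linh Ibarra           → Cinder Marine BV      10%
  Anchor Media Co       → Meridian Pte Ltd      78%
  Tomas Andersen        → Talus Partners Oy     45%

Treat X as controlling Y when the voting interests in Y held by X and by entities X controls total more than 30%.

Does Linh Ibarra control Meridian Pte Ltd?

Linh holds 95% of Tessera, so Linh controls Tessera.
Linh holds 94% of Caldera, so Linh controls Caldera.
Linh and Caldera and Tessera together hold 30% + 48% + 12% = 90% of Anchor, so Linh controls Anchor.
Tessera and Anchor together hold 20% + 78% = 98% of Meridian, so Linh controls Meridian.

Yes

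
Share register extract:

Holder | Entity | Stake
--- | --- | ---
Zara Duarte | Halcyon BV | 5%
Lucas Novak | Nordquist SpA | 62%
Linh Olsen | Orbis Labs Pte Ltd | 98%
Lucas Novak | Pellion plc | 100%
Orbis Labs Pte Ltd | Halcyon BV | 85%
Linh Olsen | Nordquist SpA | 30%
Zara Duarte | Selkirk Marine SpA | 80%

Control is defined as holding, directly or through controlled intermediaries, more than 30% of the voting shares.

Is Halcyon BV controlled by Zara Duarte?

Zara holds 80% of Selkirk, so Zara controls Selkirk.
In Halcyon, Zara's side holds only 5%, not > 30%.
So Zara does not control Halcyon.

No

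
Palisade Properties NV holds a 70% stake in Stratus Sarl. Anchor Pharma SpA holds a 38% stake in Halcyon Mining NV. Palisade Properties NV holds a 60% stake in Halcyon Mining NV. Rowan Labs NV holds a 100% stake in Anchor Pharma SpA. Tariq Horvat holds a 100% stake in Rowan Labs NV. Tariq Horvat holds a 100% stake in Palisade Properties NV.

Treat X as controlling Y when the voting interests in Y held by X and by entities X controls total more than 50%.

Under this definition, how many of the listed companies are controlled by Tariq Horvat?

5

Tariq holds 100% of Rowan, so Tariq controls Rowan.
Tariq holds 100% of Palisade, so Tariq controls Palisade.
Rowan holds 100% of Anchor, so Tariq controls Anchor.
Palisade holds 70% of Stratus, so Tariq controls Stratus.
Anchor and Palisade together hold 38% + 60% = 98% of Halcyon, so Tariq controls Halcyon.
Tariq controls 5 companies.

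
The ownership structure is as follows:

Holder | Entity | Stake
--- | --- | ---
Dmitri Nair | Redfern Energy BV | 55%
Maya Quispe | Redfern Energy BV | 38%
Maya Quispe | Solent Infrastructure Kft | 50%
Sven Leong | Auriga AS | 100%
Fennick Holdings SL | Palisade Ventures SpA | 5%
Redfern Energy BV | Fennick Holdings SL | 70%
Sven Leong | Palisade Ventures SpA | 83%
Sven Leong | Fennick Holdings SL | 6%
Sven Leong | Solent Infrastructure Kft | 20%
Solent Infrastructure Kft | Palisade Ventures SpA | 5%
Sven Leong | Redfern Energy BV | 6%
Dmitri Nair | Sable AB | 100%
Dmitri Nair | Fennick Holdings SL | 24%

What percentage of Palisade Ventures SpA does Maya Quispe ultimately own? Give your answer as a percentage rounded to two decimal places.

3.83%

Maya reaches Palisade along 2 paths.
Via Solent: 50% × 5% = 2.5%.
Via Redfern → Fennick: 38% × 70% × 5% = 1.33%.
Total: 2.5% + 1.33% = 3.83%.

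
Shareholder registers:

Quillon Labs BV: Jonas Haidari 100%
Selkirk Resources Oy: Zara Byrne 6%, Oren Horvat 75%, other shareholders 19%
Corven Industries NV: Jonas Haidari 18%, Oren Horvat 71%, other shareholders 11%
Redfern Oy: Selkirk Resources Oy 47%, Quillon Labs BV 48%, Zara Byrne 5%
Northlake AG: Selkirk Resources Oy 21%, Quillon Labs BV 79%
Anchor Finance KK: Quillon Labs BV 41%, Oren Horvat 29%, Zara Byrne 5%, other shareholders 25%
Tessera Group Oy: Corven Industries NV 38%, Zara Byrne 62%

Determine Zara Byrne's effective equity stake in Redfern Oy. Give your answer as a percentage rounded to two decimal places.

Zara reaches Redfern along 2 paths.
Via Selkirk: 6% × 47% = 2.82%.
Direct stake: 5% = 5%.
Total: 2.82% + 5% = 7.82%.

7.82%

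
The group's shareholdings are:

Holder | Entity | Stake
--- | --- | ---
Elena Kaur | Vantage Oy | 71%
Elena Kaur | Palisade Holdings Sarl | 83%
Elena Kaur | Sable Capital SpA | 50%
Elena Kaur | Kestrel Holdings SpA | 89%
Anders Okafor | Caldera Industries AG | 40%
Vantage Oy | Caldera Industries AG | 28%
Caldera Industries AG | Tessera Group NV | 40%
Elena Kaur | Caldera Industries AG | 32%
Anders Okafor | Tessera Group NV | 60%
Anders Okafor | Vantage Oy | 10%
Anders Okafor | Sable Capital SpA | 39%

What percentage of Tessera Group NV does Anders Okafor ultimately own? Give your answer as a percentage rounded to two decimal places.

Anders reaches Tessera along 3 paths.
Direct stake: 60% = 60%.
Via Vantage → Caldera: 10% × 28% × 40% = 1.12%.
Via Caldera: 40% × 40% = 16%.
Total: 60% + 1.12% + 16% = 77.12%.

77.12%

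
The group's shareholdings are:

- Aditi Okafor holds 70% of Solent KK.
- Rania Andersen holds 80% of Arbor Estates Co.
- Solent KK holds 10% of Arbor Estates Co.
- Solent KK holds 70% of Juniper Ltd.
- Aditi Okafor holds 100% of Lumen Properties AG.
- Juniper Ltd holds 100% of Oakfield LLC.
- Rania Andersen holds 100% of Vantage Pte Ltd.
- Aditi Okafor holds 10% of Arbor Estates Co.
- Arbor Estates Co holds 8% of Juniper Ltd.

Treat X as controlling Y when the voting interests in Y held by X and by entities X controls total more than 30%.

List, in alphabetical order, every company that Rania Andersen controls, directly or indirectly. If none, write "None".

Rania holds 80% of Arbor, so Rania controls Arbor.
Rania holds 100% of Vantage, so Rania controls Vantage.
No other company's threshold is met.

Arbor Estates Co, Vantage Pte Ltd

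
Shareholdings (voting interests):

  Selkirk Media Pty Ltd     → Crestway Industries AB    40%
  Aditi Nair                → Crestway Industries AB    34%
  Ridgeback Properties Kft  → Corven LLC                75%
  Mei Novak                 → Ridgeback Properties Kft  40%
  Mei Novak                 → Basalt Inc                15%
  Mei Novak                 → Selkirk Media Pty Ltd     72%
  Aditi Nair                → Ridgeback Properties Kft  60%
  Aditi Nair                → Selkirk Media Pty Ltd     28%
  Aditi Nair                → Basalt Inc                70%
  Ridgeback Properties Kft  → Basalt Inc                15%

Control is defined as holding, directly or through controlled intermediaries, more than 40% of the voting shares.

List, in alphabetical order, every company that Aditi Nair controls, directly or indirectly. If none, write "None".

Aditi holds 60% of Ridgeback, so Aditi controls Ridgeback.
Aditi and Ridgeback together hold 70% + 15% = 85% of Basalt, so Aditi controls Basalt.
Ridgeback holds 75% of Corven, so Aditi controls Corven.
No other company's threshold is met.

Basalt Inc, Corven LLC, Ridgeback Properties Kft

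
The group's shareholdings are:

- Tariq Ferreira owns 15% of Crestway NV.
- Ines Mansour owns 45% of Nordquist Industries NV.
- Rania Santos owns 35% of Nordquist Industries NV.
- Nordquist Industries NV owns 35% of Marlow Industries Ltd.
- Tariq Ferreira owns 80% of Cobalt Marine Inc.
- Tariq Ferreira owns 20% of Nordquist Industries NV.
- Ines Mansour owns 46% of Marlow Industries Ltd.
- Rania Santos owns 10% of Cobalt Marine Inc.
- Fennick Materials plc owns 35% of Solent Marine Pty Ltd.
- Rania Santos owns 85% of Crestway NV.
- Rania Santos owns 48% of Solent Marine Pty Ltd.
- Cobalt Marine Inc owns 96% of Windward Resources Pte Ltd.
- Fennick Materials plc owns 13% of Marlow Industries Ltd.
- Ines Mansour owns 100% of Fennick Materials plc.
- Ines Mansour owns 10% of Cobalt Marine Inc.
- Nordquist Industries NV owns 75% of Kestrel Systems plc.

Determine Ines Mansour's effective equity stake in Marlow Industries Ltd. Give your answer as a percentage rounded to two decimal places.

74.75%

Ines reaches Marlow along 3 paths.
Via Nordquist: 45% × 35% = 15.75%.
Direct stake: 46% = 46%.
Via Fennick: 100% × 13% = 13%.
Total: 15.75% + 46% + 13% = 74.75%.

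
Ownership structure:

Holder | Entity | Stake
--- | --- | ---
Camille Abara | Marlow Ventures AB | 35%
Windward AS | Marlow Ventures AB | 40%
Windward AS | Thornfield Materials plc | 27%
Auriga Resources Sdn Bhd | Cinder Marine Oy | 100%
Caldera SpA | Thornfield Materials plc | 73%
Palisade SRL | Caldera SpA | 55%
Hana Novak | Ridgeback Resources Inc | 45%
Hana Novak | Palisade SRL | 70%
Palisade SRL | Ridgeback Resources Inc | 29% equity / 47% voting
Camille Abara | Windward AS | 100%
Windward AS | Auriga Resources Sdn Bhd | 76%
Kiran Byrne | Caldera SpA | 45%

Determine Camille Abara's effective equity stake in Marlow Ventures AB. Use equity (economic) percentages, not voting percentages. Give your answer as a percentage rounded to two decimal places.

Camille reaches Marlow along 2 paths.
Direct stake: 35% = 35%.
Via Windward: 100% × 40% = 40%.
Total: 35% + 40% = 75%.
Rounded: 75.00%.

75.00%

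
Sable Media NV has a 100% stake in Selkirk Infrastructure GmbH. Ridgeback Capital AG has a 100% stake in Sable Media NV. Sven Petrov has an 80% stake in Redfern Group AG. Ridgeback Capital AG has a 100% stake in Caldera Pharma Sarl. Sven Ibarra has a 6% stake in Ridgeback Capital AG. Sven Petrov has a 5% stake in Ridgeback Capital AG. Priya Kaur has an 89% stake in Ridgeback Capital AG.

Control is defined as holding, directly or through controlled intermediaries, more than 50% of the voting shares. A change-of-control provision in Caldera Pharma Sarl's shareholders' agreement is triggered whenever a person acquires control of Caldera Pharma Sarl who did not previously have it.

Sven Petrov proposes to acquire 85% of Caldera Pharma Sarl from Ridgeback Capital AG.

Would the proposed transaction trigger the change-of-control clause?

Yes

The purchase adds only to Sven Petrov's holdings (Ridgeback's stake shrinks), so Sven Petrov is the only person who could newly come to control Caldera.
Sven Petrov holds 80% of Redfern, so Sven Petrov controls Redfern.
Neither Sven Petrov nor any entity Sven Petrov controls holds any voting interest in Caldera.
So before the transaction, Sven Petrov does not control Caldera.
After the purchase, Sven Petrov holds 85% of Caldera directly, and Ridgeback's stake falls to 15%.
Sven Petrov holds 85% of Caldera, so Sven Petrov controls Caldera.
Sven Petrov did not control Caldera before and does after, so the clause is triggered.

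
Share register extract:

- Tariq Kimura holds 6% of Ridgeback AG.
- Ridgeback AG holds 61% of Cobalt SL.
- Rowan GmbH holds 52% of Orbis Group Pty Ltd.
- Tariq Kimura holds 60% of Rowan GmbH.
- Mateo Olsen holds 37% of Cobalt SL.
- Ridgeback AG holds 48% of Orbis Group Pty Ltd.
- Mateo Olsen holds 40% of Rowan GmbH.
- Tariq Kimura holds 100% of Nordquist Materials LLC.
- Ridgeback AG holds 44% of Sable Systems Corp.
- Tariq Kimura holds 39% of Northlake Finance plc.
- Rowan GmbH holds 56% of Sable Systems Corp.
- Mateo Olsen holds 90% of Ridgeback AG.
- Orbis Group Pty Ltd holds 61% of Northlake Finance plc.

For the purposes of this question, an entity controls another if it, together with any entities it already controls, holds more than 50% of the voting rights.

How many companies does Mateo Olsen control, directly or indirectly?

2

Mateo holds 90% of Ridgeback, so Mateo controls Ridgeback.
Mateo and Ridgeback together hold 37% + 61% = 98% of Cobalt, so Mateo controls Cobalt.
No other company's threshold is met.
Mateo controls 2 companies.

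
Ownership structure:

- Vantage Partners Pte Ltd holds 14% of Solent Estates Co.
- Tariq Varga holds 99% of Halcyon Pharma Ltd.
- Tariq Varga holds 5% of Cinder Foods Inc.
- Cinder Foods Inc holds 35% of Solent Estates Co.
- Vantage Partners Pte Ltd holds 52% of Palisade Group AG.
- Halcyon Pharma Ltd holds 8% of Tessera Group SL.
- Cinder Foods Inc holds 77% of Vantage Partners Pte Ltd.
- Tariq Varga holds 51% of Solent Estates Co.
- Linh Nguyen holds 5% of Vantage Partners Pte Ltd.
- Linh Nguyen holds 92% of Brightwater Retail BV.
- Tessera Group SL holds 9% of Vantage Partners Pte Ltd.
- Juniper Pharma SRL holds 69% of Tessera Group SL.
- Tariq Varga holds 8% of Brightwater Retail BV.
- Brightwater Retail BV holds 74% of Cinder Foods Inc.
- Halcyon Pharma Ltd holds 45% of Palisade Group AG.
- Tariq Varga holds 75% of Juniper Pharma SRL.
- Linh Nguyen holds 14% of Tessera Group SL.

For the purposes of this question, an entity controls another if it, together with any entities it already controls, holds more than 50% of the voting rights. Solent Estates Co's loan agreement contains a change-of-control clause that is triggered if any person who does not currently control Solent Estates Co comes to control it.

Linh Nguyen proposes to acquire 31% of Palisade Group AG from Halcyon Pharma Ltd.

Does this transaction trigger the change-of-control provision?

The purchase adds only to Linh's holdings (Halcyon's stake shrinks), so Linh is the only person who could newly come to control Solent.
Linh holds 92% of Brightwater, so Linh controls Brightwater.
Brightwater holds 74% of Cinder, so Linh controls Cinder.
Cinder and Linh together hold 77% + 5% = 82% of Vantage, so Linh controls Vantage.
Vantage holds 52% of Palisade, so Linh controls Palisade.
In Solent, Linh's side holds only 14% + 35% = 49%, not > 50%.
So before the transaction, Linh does not control Solent.
After the purchase, Linh holds 31% of Palisade directly, and Halcyon's stake falls to 14%.
Vantage and Linh together hold 52% + 31% = 83% of Palisade, so Linh controls Palisade.
After the transaction, Linh's side holds 14% + 35% = 49% of Solent, not > 50%, so Linh still does not control Solent.
No new person acquires control, so the clause is not triggered.

No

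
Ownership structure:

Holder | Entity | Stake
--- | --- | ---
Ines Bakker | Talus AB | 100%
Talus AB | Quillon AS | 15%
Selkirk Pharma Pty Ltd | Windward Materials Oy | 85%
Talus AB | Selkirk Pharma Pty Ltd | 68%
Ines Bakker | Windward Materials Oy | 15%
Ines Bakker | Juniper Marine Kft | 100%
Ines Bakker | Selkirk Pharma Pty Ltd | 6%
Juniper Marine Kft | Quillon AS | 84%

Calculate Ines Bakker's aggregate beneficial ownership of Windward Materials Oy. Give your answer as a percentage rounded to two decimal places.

Ines reaches Windward along 3 paths.
Via Selkirk: 6% × 85% = 5.1%.
Via Talus → Selkirk: 100% × 68% × 85% = 57.8%.
Direct stake: 15% = 15%.
Total: 5.1% + 57.8% + 15% = 77.9%.
Rounded: 77.90%.

77.90%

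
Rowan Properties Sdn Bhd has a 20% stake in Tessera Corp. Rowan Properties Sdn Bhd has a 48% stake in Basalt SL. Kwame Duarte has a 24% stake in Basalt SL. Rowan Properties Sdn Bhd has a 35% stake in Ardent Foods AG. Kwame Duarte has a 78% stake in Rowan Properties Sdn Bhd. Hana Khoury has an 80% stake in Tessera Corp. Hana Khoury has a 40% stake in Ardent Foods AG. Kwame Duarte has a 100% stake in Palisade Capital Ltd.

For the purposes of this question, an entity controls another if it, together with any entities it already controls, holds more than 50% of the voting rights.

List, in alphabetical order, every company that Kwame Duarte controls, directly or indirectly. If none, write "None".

Basalt SL, Palisade Capital Ltd, Rowan Properties Sdn Bhd

Kwame holds 78% of Rowan, so Kwame controls Rowan.
Kwame holds 100% of Palisade, so Kwame controls Palisade.
Rowan and Kwame together hold 48% + 24% = 72% of Basalt, so Kwame controls Basalt.
No other company's threshold is met.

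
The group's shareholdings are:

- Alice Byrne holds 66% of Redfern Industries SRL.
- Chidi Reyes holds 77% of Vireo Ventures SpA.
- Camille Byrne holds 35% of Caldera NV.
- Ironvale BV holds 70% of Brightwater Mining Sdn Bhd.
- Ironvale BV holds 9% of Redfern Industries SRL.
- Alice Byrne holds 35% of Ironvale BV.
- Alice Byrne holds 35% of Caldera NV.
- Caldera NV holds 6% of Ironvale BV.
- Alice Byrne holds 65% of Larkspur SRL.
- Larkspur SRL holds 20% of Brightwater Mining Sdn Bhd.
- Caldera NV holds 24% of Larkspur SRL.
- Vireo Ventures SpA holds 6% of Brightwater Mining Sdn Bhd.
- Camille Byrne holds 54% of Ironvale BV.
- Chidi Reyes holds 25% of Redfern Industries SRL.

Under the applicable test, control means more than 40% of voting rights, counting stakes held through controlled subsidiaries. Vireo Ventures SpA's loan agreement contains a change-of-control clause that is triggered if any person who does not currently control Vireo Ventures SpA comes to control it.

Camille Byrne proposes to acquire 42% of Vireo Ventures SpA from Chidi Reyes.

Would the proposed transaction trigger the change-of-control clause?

The purchase adds only to Camille's holdings (Chidi's stake shrinks), so Camille is the only person who could newly come to control Vireo.
Camille holds 54% of Ironvale, so Camille controls Ironvale.
Ironvale holds 70% of Brightwater, so Camille controls Brightwater.
Neither Camille nor any entity Camille controls holds any voting interest in Vireo.
So before the transaction, Camille does not control Vireo.
After the purchase, Camille holds 42% of Vireo directly, and Chidi's stake falls to 35%.
Camille holds 42% of Vireo, so Camille controls Vireo.
Camille did not control Vireo before and does after, so the clause is triggered.

Yes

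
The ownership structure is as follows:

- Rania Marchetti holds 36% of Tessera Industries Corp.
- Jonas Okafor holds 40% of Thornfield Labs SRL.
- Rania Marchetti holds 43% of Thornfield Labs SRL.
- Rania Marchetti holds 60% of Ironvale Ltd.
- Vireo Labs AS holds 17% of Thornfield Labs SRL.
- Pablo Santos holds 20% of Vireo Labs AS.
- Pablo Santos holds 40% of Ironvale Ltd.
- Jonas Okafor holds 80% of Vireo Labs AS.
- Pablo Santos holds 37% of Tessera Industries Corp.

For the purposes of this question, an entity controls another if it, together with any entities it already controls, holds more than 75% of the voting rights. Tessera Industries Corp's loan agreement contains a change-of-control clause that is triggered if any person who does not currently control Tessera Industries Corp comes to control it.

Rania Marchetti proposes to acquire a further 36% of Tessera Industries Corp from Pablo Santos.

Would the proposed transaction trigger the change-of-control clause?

No

The purchase adds only to Rania's holdings (Pablo's stake shrinks), so Rania is the only person who could newly come to control Tessera.
Rania's largest direct stake is 60% in Ironvale, which does not meet the threshold, so Rania controls no company.
In Tessera, Rania's side holds only 36%, not > 75%.
So before the transaction, Rania does not control Tessera.
After the purchase, Rania's direct stake in Tessera rises to 36% + 36% = 72%, and Pablo's stake falls to 1%.
After the transaction, Rania's side holds 72% of Tessera, not > 75%, so Rania still does not control Tessera.
No new person acquires control, so the clause is not triggered.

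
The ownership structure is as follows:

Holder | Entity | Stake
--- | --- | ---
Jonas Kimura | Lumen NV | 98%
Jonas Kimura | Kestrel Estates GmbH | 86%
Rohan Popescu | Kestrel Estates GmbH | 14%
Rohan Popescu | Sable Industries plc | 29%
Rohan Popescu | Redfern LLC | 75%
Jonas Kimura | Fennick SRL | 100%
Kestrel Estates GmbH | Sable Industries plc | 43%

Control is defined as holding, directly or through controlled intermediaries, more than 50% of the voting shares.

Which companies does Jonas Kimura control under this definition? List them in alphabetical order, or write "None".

Jonas holds 86% of Kestrel, so Jonas controls Kestrel.
Jonas holds 98% of Lumen, so Jonas controls Lumen.
Jonas holds 100% of Fennick, so Jonas controls Fennick.
No other company's threshold is met.

Fennick SRL, Kestrel Estates GmbH, Lumen NV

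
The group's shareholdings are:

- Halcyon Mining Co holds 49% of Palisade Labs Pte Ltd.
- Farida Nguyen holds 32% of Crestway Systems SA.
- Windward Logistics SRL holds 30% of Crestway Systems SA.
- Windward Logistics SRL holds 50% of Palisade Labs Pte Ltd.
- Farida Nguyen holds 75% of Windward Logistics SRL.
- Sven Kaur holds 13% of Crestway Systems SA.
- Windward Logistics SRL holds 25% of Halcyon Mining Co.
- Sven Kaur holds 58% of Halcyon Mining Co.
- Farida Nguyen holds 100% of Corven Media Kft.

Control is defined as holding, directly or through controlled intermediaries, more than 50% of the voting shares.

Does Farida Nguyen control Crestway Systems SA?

Yes

Farida holds 75% of Windward, so Farida controls Windward.
Windward and Farida together hold 30% + 32% = 62% of Crestway, so Farida controls Crestway.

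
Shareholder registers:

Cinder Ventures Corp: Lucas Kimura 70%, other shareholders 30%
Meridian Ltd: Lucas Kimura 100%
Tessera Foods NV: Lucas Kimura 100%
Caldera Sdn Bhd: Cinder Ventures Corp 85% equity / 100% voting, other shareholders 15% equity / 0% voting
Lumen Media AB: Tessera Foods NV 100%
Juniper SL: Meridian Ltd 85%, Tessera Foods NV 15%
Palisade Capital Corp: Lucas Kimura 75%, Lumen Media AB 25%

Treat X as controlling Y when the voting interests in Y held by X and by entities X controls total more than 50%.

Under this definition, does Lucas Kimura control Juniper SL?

Lucas holds 100% of Meridian, so Lucas controls Meridian.
Lucas holds 100% of Tessera, so Lucas controls Tessera.
Meridian and Tessera together hold 85% + 15% = 100% of Juniper, so Lucas controls Juniper.

Yes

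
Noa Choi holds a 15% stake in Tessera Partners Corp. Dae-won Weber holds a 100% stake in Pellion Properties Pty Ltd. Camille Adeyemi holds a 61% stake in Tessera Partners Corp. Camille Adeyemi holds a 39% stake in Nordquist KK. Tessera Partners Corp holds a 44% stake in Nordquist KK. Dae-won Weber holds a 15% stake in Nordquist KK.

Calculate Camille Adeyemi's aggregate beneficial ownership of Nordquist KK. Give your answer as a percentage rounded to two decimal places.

65.84%

Camille reaches Nordquist along 2 paths.
Direct stake: 39% = 39%.
Via Tessera: 61% × 44% = 26.84%.
Total: 39% + 26.84% = 65.84%.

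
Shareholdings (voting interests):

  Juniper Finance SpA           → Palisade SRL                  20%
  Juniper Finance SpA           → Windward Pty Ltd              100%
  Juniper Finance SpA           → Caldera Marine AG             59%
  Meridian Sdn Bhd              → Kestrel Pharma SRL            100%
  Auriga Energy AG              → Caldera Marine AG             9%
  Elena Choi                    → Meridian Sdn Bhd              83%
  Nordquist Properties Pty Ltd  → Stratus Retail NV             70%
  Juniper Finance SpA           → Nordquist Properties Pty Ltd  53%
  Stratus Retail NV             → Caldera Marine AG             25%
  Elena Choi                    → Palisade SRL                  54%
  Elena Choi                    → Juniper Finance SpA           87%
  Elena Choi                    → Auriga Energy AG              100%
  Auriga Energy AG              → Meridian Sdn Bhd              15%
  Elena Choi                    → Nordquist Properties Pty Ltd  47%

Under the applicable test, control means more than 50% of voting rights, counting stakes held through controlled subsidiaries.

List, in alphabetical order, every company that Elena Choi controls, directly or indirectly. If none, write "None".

Auriga Energy AG, Caldera Marine AG, Juniper Finance SpA, Kestrel Pharma SRL, Meridian Sdn Bhd, Nordquist Properties Pty Ltd, Palisade SRL, Stratus Retail NV, Windward Pty Ltd

Elena holds 87% of Juniper, so Elena controls Juniper.
Juniper and Elena together hold 53% + 47% = 100% of Nordquist, so Elena controls Nordquist.
Juniper holds 100% of Windward, so Elena controls Windward.
Elena holds 100% of Auriga, so Elena controls Auriga.
Elena and Juniper together hold 54% + 20% = 74% of Palisade, so Elena controls Palisade.
Elena and Auriga together hold 83% + 15% = 98% of Meridian, so Elena controls Meridian.
Nordquist holds 70% of Stratus, so Elena controls Stratus.
Meridian holds 100% of Kestrel, so Elena controls Kestrel.
Stratus and Juniper and Auriga together hold 25% + 59% + 9% = 93% of Caldera, so Elena controls Caldera.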